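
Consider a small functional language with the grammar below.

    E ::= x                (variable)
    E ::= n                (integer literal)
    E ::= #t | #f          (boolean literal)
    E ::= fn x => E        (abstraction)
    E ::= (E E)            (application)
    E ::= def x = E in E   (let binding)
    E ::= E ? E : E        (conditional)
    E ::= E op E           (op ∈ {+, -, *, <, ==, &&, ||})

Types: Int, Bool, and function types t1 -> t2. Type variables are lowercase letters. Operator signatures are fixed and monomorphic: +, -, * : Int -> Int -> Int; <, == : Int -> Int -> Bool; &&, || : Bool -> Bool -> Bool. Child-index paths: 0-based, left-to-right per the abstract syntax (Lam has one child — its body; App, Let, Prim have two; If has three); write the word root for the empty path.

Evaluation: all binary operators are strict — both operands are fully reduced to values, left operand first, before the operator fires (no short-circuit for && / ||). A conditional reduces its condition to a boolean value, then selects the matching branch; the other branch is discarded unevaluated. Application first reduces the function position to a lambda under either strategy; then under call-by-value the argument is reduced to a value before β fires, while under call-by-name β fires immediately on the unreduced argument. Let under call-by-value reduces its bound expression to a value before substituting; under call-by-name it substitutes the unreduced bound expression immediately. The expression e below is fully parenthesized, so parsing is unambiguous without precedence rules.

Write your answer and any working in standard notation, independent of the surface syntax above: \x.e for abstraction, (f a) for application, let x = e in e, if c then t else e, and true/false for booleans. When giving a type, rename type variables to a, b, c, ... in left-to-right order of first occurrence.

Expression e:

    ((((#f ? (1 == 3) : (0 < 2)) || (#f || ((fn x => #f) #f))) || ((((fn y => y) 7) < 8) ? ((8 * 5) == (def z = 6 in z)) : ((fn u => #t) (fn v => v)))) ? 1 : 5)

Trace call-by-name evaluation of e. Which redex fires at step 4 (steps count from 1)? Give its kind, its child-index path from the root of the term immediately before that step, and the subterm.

Working:
step 0: (if (((if false then (1 == 3) else (0 < 2)) || (false || ((\x.false) false))) || (if (((\y.y) 7) < 8) then ((8 * 5) == (let z = 6 in z)) else ((\u.true) (\v.v)))) then 1 else 5)
step 1: [if@0.0.0] (if (((0 < 2) || (false || ((\x.false) false))) || (if (((\y.y) 7) < 8) then ((8 * 5) == (let z = 6 in z)) else ((\u.true) (\v.v)))) then 1 else 5)
step 2: [delta@0.0.0] (if ((true || (false || ((\x.false) false))) || (if (((\y.y) 7) < 8) then ((8 * 5) == (let z = 6 in z)) else ((\u.true) (\v.v)))) then 1 else 5)
step 3: [beta@0.0.1.1] (if ((true || (false || false)) || (if (((\y.y) 7) < 8) then ((8 * 5) == (let z = 6 in z)) else ((\u.true) (\v.v)))) then 1 else 5)
step 4: [delta@0.0.1] (if ((true || false) || (if (((\y.y) 7) < 8) then ((8 * 5) == (let z = 6 in z)) else ((\u.true) (\v.v)))) then 1 else 5)

Answer: delta at 0.0.1 : (false || false)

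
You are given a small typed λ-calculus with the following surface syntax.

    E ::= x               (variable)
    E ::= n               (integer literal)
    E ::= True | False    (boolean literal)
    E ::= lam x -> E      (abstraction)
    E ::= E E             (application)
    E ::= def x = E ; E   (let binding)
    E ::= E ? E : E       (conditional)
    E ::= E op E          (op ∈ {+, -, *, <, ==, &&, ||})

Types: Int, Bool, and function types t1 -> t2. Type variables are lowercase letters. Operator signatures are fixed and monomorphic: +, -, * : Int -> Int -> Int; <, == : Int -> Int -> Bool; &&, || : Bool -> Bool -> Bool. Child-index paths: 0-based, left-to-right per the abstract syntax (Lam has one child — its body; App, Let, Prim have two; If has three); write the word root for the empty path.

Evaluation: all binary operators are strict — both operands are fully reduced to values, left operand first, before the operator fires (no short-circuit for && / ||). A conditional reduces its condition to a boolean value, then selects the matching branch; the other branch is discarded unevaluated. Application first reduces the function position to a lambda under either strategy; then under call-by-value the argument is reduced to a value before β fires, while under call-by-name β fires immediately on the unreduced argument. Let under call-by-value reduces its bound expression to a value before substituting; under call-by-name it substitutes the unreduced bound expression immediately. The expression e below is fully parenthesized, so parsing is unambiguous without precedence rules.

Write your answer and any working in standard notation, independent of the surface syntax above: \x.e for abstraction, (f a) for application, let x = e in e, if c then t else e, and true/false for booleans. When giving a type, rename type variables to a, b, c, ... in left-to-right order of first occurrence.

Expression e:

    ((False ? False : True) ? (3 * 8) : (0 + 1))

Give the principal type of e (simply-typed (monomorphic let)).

Trace:
  unify Bool ~ Bool
  unify Bool ~ Bool
  unify Bool ~ Bool
  unify Int ~ Int
  unify Int ~ Int
  unify Int ~ Int
  unify Int ~ Int
  unify Int ~ Int

Answer: Int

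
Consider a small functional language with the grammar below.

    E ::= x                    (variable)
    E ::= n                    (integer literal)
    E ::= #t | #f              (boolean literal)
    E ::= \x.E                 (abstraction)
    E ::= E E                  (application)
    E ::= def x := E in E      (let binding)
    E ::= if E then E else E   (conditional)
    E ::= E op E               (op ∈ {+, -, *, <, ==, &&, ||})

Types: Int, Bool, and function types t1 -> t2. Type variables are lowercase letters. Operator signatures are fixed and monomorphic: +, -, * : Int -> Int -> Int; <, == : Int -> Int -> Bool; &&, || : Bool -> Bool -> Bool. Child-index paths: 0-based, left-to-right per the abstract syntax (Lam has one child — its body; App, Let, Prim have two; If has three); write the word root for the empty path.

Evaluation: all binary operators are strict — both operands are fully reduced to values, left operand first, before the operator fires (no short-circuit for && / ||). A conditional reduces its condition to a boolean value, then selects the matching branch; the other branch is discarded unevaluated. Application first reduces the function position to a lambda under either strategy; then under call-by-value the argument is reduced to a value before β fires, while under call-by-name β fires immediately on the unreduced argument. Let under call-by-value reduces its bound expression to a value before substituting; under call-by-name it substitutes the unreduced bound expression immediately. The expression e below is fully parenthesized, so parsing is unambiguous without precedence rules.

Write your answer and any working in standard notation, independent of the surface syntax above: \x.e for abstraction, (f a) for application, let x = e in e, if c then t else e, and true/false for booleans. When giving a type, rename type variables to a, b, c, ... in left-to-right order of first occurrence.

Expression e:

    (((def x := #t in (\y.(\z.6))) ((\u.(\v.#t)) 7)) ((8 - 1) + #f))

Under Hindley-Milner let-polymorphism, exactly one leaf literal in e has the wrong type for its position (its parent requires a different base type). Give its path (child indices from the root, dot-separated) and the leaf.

Working:
let x : Bool
\z._ : b -> Int
\y._ : a -> b -> Int
\v._ : d -> Bool
\u._ : c -> d -> Bool
  unify c -> d -> Bool ~ Int -> e
  unify c ~ Int
  unify d -> Bool ~ e
_ _ : d -> Bool
  unify a -> b -> Int ~ (d -> Bool) -> f
  unify a ~ d -> Bool
  unify b -> Int ~ f
_ _ : b -> Int
  unify Int ~ Int
  unify Int ~ Int
  unify Int ~ Int
  unify Bool ~ Int
  FAIL: mismatch Bool ~ Int

Answer: 1.1 : false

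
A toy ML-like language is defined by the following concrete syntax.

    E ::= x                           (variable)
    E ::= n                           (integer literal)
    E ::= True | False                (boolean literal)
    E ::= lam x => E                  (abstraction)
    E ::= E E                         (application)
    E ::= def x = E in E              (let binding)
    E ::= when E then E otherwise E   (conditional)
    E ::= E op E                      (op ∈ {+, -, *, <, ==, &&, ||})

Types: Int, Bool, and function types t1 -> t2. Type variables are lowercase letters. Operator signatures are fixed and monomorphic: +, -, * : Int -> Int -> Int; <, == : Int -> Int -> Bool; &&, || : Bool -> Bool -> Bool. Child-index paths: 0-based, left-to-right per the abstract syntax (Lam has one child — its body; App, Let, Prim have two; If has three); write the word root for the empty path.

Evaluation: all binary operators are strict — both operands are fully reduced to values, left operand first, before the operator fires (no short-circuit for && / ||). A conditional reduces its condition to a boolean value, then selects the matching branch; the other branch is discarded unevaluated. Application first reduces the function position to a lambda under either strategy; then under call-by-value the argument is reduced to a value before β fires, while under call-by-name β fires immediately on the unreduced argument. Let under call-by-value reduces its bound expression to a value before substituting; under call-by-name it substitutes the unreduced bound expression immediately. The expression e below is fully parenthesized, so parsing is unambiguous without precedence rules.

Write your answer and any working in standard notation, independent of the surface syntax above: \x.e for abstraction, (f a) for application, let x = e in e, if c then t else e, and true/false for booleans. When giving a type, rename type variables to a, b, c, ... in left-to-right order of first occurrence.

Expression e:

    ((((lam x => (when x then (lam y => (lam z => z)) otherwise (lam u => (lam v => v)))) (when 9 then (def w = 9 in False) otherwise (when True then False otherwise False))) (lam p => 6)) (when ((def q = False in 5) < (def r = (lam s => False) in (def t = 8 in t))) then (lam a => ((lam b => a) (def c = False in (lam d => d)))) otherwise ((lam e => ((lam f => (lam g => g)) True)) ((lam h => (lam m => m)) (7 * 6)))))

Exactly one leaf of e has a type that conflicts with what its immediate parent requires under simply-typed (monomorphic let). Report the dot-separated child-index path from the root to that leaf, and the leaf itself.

Working:
x : a
  unify a ~ Bool
z : c
\z._ : c -> c
\y._ : b -> c -> c
v : e
\v._ : e -> e
\u._ : d -> e -> e
  unify b -> c -> c ~ d -> e -> e
  unify b ~ d
  unify c -> c ~ e -> e
  unify c ~ e
  unify e ~ e
\x._ : Bool -> d -> e -> e
  unify Int ~ Bool
  FAIL: mismatch Int ~ Bool

Answer: 0.0.1.0 : 9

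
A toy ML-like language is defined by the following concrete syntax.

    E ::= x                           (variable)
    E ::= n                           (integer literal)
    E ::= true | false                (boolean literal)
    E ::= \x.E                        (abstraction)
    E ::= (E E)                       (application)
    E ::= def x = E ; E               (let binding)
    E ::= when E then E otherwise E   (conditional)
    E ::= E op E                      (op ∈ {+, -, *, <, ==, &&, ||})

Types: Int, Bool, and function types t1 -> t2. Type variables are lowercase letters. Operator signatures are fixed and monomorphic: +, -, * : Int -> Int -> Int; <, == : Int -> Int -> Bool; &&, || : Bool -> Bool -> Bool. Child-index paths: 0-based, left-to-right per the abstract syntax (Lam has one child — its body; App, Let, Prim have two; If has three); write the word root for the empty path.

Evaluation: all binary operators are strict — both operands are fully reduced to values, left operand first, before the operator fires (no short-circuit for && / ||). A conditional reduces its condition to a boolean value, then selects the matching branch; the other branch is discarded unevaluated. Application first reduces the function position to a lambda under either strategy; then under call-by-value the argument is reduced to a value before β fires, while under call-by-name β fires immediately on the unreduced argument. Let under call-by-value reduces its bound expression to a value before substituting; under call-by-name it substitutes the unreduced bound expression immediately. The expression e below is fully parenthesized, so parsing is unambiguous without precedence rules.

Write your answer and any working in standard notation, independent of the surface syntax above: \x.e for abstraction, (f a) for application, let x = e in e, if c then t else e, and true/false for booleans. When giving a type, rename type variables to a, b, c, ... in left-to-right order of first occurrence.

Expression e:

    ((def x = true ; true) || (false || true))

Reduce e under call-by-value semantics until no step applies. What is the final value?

Working:
step 0: ((let x = true in true) || (false || true))
step 1: [let@0] (true || (false || true))
step 2: [delta@1] (true || true)
step 3: [delta@root] true

Answer: true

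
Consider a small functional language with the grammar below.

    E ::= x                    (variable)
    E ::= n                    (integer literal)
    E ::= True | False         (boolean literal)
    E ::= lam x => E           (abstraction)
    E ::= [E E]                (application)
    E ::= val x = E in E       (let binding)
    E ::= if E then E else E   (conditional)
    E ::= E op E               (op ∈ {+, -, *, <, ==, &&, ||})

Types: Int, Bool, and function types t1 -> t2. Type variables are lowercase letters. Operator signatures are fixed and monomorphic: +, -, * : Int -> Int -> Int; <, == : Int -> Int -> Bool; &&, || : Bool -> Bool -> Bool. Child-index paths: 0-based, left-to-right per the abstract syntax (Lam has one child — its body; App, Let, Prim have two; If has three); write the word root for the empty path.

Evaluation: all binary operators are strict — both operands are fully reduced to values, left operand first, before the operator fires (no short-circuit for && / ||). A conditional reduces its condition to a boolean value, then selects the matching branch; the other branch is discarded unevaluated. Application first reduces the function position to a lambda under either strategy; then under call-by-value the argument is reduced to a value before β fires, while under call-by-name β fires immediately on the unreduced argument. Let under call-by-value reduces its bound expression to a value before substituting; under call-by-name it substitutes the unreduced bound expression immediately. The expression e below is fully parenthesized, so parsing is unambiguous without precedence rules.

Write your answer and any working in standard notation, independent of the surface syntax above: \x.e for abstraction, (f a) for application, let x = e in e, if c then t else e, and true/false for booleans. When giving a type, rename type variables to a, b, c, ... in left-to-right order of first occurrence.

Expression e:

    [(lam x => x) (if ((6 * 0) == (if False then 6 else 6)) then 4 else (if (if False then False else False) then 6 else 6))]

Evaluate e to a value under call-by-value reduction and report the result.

Working:
step 0: ((\x.x) (if ((6 * 0) == (if false then 6 else 6)) then 4 else (if (if false then false else false) then 6 else 6)))
step 1: [delta@1.0.0] ((\x.x) (if (0 == (if false then 6 else 6)) then 4 else (if (if false then false else false) then 6 else 6)))
step 2: [if@1.0.1] ((\x.x) (if (0 == 6) then 4 else (if (if false then false else false) then 6 else 6)))
step 3: [delta@1.0] ((\x.x) (if false then 4 else (if (if false then false else false) then 6 else 6)))
step 4: [if@1] ((\x.x) (if (if false then false else false) then 6 else 6))
step 5: [if@1.0] ((\x.x) (if false then 6 else 6))
step 6: [if@1] ((\x.x) 6)
step 7: [beta@root] 6

Answer: 6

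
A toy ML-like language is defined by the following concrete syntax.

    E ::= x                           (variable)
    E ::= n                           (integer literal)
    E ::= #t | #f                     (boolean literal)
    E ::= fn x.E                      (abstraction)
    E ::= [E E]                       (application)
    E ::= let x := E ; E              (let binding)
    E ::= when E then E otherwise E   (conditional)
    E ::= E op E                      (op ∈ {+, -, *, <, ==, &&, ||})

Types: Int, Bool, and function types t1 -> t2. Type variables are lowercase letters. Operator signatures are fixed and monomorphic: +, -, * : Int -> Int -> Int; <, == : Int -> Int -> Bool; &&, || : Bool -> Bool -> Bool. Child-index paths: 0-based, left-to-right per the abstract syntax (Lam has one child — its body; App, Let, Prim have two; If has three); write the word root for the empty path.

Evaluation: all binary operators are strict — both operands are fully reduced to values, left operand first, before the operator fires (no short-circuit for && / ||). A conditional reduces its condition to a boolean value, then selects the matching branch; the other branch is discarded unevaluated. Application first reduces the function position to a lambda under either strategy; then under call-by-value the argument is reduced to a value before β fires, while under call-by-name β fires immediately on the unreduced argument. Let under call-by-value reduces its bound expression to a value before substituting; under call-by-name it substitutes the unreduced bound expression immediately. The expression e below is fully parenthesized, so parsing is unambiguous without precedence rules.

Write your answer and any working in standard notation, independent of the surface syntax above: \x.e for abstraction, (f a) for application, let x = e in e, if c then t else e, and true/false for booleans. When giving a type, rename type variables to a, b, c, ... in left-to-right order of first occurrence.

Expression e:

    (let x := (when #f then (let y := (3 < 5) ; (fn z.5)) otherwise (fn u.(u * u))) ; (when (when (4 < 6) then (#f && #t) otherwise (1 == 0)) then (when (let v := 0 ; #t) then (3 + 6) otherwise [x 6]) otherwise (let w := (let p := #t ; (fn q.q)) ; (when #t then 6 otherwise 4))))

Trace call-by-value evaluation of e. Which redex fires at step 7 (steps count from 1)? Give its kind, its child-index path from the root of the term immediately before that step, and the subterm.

Derivation:
step 0: (let x = (if false then (let y = (3 < 5) in (\z.5)) else (\u.(u * u))) in (if (if (4 < 6) then (false && true) else (1 == 0)) then (if (let v = 0 in true) then (3 + 6) else (x 6)) else (let w = (let p = true in (\q.q)) in (if true then 6 else 4))))
step 1: [if@0] (let x = (\u.(u * u)) in (if (if (4 < 6) then (false && true) else (1 == 0)) then (if (let v = 0 in true) then (3 + 6) else (x 6)) else (let w = (let p = true in (\q.q)) in (if true then 6 else 4))))
step 2: [let@root] (if (if (4 < 6) then (false && true) else (1 == 0)) then (if (let v = 0 in true) then (3 + 6) else ((\u.(u * u)) 6)) else (let w = (let p = true in (\q.q)) in (if true then 6 else 4)))
step 3: [delta@0.0] (if (if true then (false && true) else (1 == 0)) then (if (let v = 0 in true) then (3 + 6) else ((\u.(u * u)) 6)) else (let w = (let p = true in (\q.q)) in (if true then 6 else 4)))
step 4: [if@0] (if (false && true) then (if (let v = 0 in true) then (3 + 6) else ((\u.(u * u)) 6)) else (let w = (let p = true in (\q.q)) in (if true then 6 else 4)))
step 5: [delta@0] (if false then (if (let v = 0 in true) then (3 + 6) else ((\u.(u * u)) 6)) else (let w = (let p = true in (\q.q)) in (if true then 6 else 4)))
step 6: [if@root] (let w = (let p = true in (\q.q)) in (if true then 6 else 4))
step 7: [let@0] (let w = (\q.q) in (if true then 6 else 4))

Answer: let at 0 : (let p = true in (\q.q))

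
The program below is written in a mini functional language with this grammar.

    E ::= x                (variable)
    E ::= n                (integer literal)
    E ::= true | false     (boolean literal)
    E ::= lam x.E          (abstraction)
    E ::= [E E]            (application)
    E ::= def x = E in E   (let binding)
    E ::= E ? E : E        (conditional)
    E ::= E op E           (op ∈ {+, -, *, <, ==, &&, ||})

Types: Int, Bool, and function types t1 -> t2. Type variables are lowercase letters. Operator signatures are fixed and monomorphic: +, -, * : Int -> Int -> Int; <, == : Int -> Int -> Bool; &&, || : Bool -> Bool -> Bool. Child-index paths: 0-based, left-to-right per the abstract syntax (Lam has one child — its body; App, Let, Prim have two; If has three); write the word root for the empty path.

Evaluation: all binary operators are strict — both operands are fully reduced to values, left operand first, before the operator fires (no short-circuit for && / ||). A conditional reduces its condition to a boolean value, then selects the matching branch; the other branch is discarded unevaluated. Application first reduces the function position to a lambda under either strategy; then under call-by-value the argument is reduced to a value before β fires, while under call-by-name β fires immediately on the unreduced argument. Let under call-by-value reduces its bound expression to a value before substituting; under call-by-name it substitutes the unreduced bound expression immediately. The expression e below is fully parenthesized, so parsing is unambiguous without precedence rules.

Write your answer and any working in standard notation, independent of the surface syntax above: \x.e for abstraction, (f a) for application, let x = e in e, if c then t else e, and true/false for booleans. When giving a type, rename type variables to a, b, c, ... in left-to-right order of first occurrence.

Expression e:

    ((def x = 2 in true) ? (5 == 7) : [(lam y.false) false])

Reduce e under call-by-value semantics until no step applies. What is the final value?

Answer: false

Working:
step 0: (if (let x = 2 in true) then (5 == 7) else ((\y.false) false))
step 1: [let@0] (if true then (5 == 7) else ((\y.false) false))
step 2: [if@root] (5 == 7)
step 3: [delta@root] false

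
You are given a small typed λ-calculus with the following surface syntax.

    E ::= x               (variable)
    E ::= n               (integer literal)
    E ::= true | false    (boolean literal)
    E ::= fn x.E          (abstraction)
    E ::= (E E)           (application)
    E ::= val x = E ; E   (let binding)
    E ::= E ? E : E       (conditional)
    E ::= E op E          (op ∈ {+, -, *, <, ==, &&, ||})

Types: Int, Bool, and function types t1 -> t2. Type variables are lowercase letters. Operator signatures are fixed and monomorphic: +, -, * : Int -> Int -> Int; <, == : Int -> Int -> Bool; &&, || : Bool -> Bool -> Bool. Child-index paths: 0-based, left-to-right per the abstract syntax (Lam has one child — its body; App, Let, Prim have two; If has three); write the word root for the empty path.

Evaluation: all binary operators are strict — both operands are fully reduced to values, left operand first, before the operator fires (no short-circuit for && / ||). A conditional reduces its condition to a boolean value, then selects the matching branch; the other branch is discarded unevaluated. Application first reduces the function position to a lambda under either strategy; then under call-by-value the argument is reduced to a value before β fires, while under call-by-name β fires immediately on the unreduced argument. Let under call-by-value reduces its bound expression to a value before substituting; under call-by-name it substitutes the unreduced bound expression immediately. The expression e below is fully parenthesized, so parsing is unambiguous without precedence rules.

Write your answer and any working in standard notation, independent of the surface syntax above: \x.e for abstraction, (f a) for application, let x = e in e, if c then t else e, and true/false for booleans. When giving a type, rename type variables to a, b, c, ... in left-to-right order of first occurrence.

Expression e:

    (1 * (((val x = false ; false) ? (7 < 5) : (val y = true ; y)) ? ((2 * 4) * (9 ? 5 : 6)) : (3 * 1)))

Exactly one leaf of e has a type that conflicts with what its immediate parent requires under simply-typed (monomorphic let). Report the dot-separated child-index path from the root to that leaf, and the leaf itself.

Answer: 1.1.1.0 : 9

Trace:
  unify Int ~ Int
let x : Bool
  unify Bool ~ Bool
  unify Int ~ Int
  unify Int ~ Int
let y : Bool
y : Bool
  unify Bool ~ Bool
  unify Bool ~ Bool
  unify Int ~ Int
  unify Int ~ Int
  unify Int ~ Int
  unify Int ~ Bool
  FAIL: mismatch Int ~ Bool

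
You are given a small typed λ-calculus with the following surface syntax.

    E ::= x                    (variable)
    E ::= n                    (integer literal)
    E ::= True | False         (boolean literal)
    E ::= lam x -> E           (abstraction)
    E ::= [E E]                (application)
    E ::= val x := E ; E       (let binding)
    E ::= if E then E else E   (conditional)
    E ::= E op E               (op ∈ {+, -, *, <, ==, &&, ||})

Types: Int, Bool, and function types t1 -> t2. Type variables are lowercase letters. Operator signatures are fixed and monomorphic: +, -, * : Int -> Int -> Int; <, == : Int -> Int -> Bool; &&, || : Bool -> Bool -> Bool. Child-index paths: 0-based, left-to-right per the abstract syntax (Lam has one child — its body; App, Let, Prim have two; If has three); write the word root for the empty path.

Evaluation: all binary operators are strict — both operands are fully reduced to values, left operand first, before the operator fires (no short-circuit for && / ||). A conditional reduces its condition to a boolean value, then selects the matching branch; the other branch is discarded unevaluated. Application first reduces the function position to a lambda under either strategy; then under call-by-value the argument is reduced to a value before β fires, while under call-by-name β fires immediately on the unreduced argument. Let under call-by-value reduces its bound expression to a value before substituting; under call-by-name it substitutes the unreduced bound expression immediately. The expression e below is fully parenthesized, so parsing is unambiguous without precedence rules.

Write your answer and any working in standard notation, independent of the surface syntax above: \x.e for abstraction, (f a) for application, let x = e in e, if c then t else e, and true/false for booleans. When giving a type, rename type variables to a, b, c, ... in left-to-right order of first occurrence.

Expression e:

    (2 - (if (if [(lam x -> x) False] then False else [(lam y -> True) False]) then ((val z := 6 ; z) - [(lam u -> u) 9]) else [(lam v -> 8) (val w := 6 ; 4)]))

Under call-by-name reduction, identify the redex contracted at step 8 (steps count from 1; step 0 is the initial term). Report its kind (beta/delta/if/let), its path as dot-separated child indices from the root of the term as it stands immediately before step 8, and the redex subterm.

Working:
step 0: (2 - (if (if ((\x.x) false) then false else ((\y.true) false)) then ((let z = 6 in z) - ((\u.u) 9)) else ((\v.8) (let w = 6 in 4))))
step 1: [beta@1.0.0] (2 - (if (if false then false else ((\y.true) false)) then ((let z = 6 in z) - ((\u.u) 9)) else ((\v.8) (let w = 6 in 4))))
step 2: [if@1.0] (2 - (if ((\y.true) false) then ((let z = 6 in z) - ((\u.u) 9)) else ((\v.8) (let w = 6 in 4))))
step 3: [beta@1.0] (2 - (if true then ((let z = 6 in z) - ((\u.u) 9)) else ((\v.8) (let w = 6 in 4))))
step 4: [if@1] (2 - ((let z = 6 in z) - ((\u.u) 9)))
step 5: [let@1.0] (2 - (6 - ((\u.u) 9)))
step 6: [beta@1.1] (2 - (6 - 9))
step 7: [delta@1] (2 - -3)
step 8: [delta@root] 5

Answer: delta at root : (2 - -3)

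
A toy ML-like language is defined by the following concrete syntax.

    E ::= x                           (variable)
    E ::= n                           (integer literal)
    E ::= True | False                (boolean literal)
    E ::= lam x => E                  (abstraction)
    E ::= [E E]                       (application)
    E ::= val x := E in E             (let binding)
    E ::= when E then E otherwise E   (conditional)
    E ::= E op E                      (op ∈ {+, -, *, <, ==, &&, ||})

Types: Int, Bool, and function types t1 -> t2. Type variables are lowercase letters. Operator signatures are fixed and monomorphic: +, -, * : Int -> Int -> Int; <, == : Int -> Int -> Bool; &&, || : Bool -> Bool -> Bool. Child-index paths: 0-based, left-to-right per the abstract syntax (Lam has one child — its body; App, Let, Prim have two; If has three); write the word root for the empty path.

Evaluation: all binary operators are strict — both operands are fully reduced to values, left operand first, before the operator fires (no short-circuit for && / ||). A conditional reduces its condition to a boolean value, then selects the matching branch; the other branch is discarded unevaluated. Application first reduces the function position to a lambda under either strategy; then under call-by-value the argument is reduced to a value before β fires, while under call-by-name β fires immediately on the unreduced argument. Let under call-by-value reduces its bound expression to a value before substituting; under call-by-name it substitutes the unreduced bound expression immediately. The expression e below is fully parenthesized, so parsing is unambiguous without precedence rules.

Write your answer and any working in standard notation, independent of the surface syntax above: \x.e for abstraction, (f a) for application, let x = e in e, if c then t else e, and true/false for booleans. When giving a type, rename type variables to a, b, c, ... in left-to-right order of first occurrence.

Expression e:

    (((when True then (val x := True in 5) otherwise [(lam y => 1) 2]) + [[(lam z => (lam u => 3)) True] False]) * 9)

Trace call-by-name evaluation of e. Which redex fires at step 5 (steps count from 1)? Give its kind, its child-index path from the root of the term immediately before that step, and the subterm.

Derivation:
step 0: (((if true then (let x = true in 5) else ((\y.1) 2)) + (((\z.(\u.3)) true) false)) * 9)
step 1: [if@0.0] (((let x = true in 5) + (((\z.(\u.3)) true) false)) * 9)
step 2: [let@0.0] ((5 + (((\z.(\u.3)) true) false)) * 9)
step 3: [beta@0.1.0] ((5 + ((\u.3) false)) * 9)
step 4: [beta@0.1] ((5 + 3) * 9)
step 5: [delta@0] (8 * 9)

Answer: delta at 0 : (5 + 3)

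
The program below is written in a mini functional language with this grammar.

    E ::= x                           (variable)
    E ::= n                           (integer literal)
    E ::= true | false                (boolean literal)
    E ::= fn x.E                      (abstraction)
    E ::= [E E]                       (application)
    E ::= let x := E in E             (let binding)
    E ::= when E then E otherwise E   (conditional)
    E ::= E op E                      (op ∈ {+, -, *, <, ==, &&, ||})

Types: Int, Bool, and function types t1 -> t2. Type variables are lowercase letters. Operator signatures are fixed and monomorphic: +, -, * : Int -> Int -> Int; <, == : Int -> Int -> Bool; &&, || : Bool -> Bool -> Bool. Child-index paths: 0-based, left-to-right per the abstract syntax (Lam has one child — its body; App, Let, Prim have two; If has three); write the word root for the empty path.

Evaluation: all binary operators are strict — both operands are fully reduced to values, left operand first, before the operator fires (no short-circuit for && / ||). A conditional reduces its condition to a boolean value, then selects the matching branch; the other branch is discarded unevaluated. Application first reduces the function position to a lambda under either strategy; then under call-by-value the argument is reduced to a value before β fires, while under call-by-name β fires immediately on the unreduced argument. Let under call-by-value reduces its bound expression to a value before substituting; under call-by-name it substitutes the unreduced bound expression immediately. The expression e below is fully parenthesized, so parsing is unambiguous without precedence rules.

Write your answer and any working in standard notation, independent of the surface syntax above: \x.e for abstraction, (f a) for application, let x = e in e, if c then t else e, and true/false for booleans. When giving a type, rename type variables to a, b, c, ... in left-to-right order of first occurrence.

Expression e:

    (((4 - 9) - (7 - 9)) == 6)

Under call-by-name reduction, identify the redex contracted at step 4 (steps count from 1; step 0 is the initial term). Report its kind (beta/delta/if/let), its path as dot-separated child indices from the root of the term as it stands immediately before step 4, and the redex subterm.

Trace:
step 0: (((4 - 9) - (7 - 9)) == 6)
step 1: [delta@0.0] ((-5 - (7 - 9)) == 6)
step 2: [delta@0.1] ((-5 - -2) == 6)
step 3: [delta@0] (-3 == 6)
step 4: [delta@root] false

Answer: delta at root : (-3 == 6)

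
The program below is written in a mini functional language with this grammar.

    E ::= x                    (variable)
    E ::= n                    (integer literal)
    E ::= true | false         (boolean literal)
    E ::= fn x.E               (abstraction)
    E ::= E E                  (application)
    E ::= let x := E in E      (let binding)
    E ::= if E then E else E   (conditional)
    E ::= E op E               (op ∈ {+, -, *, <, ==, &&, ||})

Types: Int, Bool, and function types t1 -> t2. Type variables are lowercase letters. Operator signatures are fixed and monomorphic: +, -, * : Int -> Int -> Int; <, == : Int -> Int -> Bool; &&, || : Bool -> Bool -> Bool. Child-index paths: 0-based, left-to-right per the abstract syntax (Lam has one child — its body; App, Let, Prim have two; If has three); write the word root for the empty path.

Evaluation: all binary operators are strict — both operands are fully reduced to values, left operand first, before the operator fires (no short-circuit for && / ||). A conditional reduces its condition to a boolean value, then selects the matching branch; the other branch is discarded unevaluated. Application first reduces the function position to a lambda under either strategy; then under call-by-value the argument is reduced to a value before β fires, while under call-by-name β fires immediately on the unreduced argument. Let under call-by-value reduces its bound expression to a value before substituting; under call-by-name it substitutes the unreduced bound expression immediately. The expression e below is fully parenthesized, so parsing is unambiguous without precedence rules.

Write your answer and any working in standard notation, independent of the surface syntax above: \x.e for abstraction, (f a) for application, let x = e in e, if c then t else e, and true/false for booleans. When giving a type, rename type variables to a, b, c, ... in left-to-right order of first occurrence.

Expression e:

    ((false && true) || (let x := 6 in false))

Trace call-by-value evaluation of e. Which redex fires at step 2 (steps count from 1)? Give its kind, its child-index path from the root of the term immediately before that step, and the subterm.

Derivation:
step 0: ((false && true) || (let x = 6 in false))
step 1: [delta@0] (false || (let x = 6 in false))
step 2: [let@1] (false || false)

Answer: let at 1 : (let x = 6 in false)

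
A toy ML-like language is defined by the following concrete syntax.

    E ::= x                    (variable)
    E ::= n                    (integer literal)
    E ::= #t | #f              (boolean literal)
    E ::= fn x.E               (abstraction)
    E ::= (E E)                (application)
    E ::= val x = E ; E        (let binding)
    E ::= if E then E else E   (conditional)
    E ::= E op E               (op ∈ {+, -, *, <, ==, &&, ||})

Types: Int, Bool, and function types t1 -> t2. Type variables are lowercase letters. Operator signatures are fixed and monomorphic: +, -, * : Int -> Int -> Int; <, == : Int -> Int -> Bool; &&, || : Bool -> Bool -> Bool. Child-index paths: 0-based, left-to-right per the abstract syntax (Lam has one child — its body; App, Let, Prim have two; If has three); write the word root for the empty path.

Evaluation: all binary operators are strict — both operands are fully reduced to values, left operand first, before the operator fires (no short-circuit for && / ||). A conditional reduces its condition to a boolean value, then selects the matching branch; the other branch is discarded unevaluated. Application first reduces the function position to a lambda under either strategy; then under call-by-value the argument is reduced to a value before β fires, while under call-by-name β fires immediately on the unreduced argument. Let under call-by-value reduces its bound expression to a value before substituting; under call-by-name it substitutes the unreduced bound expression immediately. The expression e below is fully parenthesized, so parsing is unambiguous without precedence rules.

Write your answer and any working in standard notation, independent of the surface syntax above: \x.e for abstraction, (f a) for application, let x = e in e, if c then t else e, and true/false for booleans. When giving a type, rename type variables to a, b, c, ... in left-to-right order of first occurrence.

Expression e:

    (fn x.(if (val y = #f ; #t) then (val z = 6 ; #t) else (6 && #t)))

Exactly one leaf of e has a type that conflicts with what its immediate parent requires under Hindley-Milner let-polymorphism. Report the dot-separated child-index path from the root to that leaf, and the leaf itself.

Derivation:
let y : Bool
  unify Bool ~ Bool
let z : Int
  unify Int ~ Bool
  FAIL: mismatch Int ~ Bool

Answer: 0.2.0 : 6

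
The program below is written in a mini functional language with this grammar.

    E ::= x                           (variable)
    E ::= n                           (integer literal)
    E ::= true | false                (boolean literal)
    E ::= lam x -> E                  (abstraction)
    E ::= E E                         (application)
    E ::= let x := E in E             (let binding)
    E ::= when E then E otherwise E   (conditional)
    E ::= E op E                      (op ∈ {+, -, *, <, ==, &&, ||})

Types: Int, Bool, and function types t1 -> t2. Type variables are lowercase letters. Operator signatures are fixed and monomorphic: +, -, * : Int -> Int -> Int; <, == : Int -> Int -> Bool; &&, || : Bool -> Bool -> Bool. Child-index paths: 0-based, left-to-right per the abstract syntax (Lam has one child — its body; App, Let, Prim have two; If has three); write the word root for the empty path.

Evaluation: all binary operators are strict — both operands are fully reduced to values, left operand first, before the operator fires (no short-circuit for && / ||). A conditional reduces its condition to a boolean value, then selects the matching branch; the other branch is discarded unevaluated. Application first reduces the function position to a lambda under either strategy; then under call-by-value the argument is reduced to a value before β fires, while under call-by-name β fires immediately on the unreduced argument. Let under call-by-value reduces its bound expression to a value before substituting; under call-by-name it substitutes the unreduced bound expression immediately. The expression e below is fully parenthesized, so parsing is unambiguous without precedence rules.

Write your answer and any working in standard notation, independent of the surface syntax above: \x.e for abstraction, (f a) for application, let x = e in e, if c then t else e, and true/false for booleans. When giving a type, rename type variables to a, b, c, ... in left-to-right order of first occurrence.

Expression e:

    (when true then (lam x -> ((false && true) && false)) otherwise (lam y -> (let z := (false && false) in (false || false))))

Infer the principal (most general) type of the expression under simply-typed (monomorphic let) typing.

Derivation:
  unify Bool ~ Bool
  unify Bool ~ Bool
  unify Bool ~ Bool
  unify Bool ~ Bool
  unify Bool ~ Bool
\x._ : a -> Bool
  unify Bool ~ Bool
  unify Bool ~ Bool
let z : Bool
  unify Bool ~ Bool
  unify Bool ~ Bool
\y._ : b -> Bool
  unify a -> Bool ~ b -> Bool
  unify a ~ b
  unify Bool ~ Bool

Answer: a -> Bool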